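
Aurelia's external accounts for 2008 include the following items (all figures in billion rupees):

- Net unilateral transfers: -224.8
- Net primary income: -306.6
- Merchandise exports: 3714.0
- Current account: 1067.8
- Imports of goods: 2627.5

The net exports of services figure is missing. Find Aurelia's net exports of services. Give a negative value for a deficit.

512.7

Current account = goods balance + services balance + net primary income + net secondary income
Sum of the known components = 555.1
Net exports of services = CA - (known components) = 1067.8 - 555.1 = 512.7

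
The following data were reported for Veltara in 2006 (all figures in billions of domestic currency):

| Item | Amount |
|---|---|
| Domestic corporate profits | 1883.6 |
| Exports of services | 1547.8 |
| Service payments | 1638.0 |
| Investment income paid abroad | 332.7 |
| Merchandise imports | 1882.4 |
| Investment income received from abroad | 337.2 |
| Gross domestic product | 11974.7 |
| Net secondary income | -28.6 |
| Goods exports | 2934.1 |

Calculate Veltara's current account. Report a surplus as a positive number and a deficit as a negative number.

937.4

Goods balance = 2934.1 - 1882.4 = 1051.7
Services balance = 1547.8 - 1638.0 = -90.2
Trade balance (goods + services) = 1051.7 + (-90.2) = 961.5
Net primary income = 337.2 - 332.7 = 4.5
Net secondary income = -28.6
Current account = 961.5 + 4.5 + (-28.6) = 937.4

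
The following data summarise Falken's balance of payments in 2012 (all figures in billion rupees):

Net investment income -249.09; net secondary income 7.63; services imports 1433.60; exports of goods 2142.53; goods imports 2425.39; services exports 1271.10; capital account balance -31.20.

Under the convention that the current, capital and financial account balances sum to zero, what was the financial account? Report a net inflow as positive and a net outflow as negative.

718.02

Goods balance = 2142.53 - 2425.39 = -282.86
Services balance = 1271.10 - 1433.60 = -162.50
Trade balance (goods + services) = -282.86 + (-162.50) = -445.36
Net primary income = -249.09
Net secondary income = 7.63
Current account = -445.36 + (-249.09) + 7.63 = -686.82
Financial account = -(-686.82 + (-31.20)) = 718.02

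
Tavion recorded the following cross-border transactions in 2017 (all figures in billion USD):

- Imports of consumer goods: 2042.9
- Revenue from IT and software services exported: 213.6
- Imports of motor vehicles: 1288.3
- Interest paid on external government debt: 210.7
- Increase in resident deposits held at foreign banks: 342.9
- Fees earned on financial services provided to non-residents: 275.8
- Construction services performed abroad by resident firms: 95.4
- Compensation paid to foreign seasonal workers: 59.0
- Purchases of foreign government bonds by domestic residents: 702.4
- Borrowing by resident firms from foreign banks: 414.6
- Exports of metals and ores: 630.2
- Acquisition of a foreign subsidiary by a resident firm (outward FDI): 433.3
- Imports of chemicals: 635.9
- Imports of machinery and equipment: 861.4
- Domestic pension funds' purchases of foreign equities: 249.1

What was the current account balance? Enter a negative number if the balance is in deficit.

Goods: -635.9 - 2042.9 - 861.4 + 630.2 - 1288.3 = -4198.3
Services: 213.6 + 95.4 + 275.8 = 584.8
Primary income: -210.7 - 59.0 = -269.7
Current account = (-4198.3) + 584.8 + (-269.7) = -3883.2
(Excluded from the current account — financial account: increase in resident deposits held at foreign banks 342.9, purchases of foreign government bonds by domestic residents 702.4, borrowing by resident firms from foreign banks 414.6, acquisition of a foreign subsidiary by a resident firm (outward FDI) 433.3, domestic pension funds' purchases of foreign equities 249.1.)

-3883.2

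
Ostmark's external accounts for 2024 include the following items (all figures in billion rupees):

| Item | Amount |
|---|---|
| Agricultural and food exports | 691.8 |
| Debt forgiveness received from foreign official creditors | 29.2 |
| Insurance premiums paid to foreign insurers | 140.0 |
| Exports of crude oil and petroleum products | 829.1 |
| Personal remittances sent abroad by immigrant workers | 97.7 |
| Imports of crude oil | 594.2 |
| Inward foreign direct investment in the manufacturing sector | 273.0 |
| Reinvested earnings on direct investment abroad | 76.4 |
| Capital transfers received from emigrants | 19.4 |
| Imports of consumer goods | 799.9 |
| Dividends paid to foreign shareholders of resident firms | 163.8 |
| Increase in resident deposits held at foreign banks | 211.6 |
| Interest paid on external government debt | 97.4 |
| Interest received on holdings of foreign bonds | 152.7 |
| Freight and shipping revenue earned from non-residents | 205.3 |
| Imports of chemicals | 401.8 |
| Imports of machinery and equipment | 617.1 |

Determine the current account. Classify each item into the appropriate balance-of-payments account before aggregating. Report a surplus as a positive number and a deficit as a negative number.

Goods: -594.2 - 617.1 + 829.1 - 401.8 - 799.9 + 691.8 = -892.1
Services: -140.0 + 205.3 = 65.3
Primary income: 152.7 - 163.8 + 76.4 - 97.4 = -32.1
Secondary income: -97.7
Current account = (-892.1) + 65.3 + (-32.1) + (-97.7) = -956.6
(Excluded from the current account — capital account: debt forgiveness received from foreign official creditors 29.2, capital transfers received from emigrants 19.4; financial account: inward foreign direct investment in the manufacturing sector 273.0, increase in resident deposits held at foreign banks 211.6.)

-956.6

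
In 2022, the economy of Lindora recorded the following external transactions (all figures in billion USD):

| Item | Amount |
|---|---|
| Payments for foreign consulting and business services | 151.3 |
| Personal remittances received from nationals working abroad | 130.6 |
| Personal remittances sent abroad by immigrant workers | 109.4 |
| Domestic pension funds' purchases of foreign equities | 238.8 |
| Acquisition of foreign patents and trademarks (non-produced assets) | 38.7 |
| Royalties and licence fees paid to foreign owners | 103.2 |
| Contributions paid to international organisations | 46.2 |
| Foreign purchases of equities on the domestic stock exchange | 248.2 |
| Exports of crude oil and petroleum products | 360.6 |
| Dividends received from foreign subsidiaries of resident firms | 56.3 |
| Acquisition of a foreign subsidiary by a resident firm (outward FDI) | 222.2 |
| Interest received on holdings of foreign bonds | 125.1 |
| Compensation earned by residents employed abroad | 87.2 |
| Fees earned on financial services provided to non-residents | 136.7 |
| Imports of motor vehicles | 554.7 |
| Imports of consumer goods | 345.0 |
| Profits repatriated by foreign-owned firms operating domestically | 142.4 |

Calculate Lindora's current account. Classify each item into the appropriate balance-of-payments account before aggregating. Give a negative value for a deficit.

-555.7

Goods: -554.7 + 360.6 - 345.0 = -539.1
Services: 136.7 - 151.3 - 103.2 = -117.8
Primary income: 56.3 + 125.1 + 87.2 - 142.4 = 126.2
Secondary income: -46.2 + 130.6 - 109.4 = -25.0
Current account = (-539.1) + (-117.8) + 126.2 + (-25.0) = -555.7
(Excluded from the current account — financial account: domestic pension funds' purchases of foreign equities 238.8, foreign purchases of equities on the domestic stock exchange 248.2, acquisition of a foreign subsidiary by a resident firm (outward FDI) 222.2; capital account: acquisition of foreign patents and trademarks (non-produced assets) 38.7.)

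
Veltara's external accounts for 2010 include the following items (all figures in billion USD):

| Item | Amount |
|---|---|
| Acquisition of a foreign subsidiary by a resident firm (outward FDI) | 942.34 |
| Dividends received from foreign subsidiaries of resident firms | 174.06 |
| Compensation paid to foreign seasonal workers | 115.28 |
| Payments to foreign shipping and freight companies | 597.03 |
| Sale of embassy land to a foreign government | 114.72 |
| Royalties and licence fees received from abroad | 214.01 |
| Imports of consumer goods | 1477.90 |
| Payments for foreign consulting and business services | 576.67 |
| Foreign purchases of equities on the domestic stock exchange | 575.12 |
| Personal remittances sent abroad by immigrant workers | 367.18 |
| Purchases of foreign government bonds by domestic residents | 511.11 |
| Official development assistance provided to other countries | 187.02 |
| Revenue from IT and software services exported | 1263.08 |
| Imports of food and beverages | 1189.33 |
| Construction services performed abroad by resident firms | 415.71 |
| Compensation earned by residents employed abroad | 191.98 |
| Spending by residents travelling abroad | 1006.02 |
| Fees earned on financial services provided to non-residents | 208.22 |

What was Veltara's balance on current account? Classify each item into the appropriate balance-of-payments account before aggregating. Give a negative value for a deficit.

-3049.37

Goods: -1189.33 - 1477.90 = -2667.23
Services: -597.03 + 208.22 - 1006.02 + 214.01 + 1263.08 + 415.71 - 576.67 = -78.70
Primary income: 191.98 - 115.28 + 174.06 = 250.76
Secondary income: -187.02 - 367.18 = -554.20
Current account = (-2667.23) + (-78.70) + 250.76 + (-554.20) = -3049.37
(Excluded from the current account — financial account: acquisition of a foreign subsidiary by a resident firm (outward FDI) 942.34, foreign purchases of equities on the domestic stock exchange 575.12, purchases of foreign government bonds by domestic residents 511.11; capital account: sale of embassy land to a foreign government 114.72.)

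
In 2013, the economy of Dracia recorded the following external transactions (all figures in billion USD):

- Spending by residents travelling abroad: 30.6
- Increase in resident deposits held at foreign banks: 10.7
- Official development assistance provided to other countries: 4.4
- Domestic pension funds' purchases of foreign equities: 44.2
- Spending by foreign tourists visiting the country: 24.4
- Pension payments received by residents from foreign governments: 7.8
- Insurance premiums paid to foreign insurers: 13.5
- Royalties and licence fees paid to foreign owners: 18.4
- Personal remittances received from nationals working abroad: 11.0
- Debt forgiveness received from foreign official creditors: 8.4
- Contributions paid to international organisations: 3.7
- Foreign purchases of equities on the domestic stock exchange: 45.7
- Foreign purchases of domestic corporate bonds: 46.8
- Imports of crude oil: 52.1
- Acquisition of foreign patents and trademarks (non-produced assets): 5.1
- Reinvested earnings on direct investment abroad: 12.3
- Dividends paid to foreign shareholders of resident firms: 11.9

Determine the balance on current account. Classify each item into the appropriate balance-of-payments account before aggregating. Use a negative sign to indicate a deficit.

-79.1

Goods: -52.1
Services: -18.4 + 24.4 - 30.6 - 13.5 = -38.1
Primary income: -11.9 + 12.3 = 0.4
Secondary income: -4.4 + 7.8 - 3.7 + 11.0 = 10.7
Current account = (-52.1) + (-38.1) + 0.4 + 10.7 = -79.1
(Excluded from the current account — financial account: increase in resident deposits held at foreign banks 10.7, domestic pension funds' purchases of foreign equities 44.2, foreign purchases of equities on the domestic stock exchange 45.7, foreign purchases of domestic corporate bonds 46.8; capital account: debt forgiveness received from foreign official creditors 8.4, acquisition of foreign patents and trademarks (non-produced assets) 5.1.)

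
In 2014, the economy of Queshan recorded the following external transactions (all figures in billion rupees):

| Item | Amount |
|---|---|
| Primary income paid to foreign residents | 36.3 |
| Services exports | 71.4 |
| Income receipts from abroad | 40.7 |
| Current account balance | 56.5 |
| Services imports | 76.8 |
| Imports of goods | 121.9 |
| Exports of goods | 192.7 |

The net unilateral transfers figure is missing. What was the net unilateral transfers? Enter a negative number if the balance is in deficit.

-13.3

Current account = goods balance + services balance + net primary income + net secondary income
Sum of the known components = 69.8
Net unilateral transfers = CA - (known components) = 56.5 - 69.8 = -13.3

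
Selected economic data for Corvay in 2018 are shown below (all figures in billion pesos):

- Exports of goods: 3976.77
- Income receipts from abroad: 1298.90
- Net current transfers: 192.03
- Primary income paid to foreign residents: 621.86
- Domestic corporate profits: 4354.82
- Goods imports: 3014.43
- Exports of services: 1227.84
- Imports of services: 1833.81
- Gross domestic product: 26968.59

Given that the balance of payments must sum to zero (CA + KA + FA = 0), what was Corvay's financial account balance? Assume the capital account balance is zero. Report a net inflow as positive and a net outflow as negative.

Goods balance = 3976.77 - 3014.43 = 962.34
Services balance = 1227.84 - 1833.81 = -605.97
Trade balance (goods + services) = 962.34 + (-605.97) = 356.37
Net primary income = 1298.90 - 621.86 = 677.04
Net secondary income = 192.03
Current account = 356.37 + 677.04 + 192.03 = 1225.44
Financial account = -(1225.44) = -1225.44

-1225.44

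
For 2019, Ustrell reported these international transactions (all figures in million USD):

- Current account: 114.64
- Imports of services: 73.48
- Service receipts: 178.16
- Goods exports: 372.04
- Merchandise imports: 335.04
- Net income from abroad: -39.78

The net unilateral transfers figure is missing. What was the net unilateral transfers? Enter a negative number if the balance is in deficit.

12.74

Current account = goods balance + services balance + net primary income + net secondary income
Sum of the known components = 101.90
Net unilateral transfers = CA - (known components) = 114.64 - 101.90 = 12.74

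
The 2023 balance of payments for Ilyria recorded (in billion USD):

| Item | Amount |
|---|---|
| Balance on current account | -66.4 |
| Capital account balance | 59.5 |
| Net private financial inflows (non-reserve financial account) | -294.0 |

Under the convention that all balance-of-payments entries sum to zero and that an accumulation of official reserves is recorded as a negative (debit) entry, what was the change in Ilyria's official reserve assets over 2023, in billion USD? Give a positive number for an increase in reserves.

Official reserve transactions balance = -((-66.4) + 59.5 + (-294.0)) = 300.9
An accumulation of reserves is recorded as a debit (negative entry), so the change in the stock of reserves is the negative of that balance.
Change in official reserves = -(300.9) = -300.9

-300.9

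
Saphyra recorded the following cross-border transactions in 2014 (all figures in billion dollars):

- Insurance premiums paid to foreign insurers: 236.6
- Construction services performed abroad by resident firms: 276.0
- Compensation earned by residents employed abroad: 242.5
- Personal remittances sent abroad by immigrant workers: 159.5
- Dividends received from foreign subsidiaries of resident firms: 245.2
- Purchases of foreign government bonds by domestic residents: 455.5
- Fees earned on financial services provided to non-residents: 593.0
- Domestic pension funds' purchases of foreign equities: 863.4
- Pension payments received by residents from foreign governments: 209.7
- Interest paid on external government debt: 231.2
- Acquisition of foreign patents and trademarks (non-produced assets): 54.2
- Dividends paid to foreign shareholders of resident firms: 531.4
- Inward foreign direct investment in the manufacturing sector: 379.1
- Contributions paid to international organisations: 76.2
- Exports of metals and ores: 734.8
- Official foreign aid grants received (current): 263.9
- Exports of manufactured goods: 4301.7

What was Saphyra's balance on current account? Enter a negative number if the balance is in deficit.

5631.9

Goods: 734.8 + 4301.7 = 5036.5
Services: 276.0 + 593.0 - 236.6 = 632.4
Primary income: 245.2 + 242.5 - 231.2 - 531.4 = -274.9
Secondary income: -76.2 + 263.9 + 209.7 - 159.5 = 237.9
Current account = 5036.5 + 632.4 + (-274.9) + 237.9 = 5631.9
(Excluded from the current account — financial account: purchases of foreign government bonds by domestic residents 455.5, domestic pension funds' purchases of foreign equities 863.4, inward foreign direct investment in the manufacturing sector 379.1; capital account: acquisition of foreign patents and trademarks (non-produced assets) 54.2.)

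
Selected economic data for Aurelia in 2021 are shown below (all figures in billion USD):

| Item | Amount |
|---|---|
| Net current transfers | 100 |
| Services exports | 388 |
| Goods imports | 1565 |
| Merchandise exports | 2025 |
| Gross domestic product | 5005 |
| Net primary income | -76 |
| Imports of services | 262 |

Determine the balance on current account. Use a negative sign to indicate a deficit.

610

Goods balance = 2025 - 1565 = 460
Services balance = 388 - 262 = 126
Trade balance (goods + services) = 460 + 126 = 586
Net primary income = -76
Net secondary income = 100
Current account = 586 + (-76) + 100 = 610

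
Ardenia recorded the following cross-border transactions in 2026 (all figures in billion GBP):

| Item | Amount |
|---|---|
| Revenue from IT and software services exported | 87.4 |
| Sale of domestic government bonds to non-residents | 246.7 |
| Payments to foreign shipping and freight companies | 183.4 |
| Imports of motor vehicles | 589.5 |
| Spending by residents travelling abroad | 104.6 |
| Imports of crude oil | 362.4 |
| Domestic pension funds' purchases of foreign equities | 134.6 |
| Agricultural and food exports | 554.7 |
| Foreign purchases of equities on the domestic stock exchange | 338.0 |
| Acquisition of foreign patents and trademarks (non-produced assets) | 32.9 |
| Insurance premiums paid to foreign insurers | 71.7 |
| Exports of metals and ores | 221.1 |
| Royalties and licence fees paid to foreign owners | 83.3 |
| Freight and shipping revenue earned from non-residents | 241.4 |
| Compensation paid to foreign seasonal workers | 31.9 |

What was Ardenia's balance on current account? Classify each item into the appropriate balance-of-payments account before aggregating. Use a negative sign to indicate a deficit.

Goods: 221.1 - 362.4 - 589.5 + 554.7 = -176.1
Services: 87.4 + 241.4 - 104.6 - 71.7 - 183.4 - 83.3 = -114.2
Primary income: -31.9
Current account = (-176.1) + (-114.2) + (-31.9) = -322.2
(Excluded from the current account — financial account: sale of domestic government bonds to non-residents 246.7, domestic pension funds' purchases of foreign equities 134.6, foreign purchases of equities on the domestic stock exchange 338.0; capital account: acquisition of foreign patents and trademarks (non-produced assets) 32.9.)

-322.2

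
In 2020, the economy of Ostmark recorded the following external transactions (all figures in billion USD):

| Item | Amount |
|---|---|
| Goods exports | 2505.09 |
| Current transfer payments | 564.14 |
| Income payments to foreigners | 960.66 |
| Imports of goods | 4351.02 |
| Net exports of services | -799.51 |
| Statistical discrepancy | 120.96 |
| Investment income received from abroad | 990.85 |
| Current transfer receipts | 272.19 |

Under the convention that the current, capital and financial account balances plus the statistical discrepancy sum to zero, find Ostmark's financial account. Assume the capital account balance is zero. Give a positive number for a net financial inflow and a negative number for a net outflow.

Goods balance = 2505.09 - 4351.02 = -1845.93
Services balance = -799.51
Trade balance (goods + services) = -1845.93 + (-799.51) = -2645.44
Net primary income = 990.85 - 960.66 = 30.19
Net secondary income = 272.19 - 564.14 = -291.95
Current account = -2645.44 + 30.19 + (-291.95) = -2907.20
Financial account = -(-2907.20 + 120.96) = 2786.24

2786.24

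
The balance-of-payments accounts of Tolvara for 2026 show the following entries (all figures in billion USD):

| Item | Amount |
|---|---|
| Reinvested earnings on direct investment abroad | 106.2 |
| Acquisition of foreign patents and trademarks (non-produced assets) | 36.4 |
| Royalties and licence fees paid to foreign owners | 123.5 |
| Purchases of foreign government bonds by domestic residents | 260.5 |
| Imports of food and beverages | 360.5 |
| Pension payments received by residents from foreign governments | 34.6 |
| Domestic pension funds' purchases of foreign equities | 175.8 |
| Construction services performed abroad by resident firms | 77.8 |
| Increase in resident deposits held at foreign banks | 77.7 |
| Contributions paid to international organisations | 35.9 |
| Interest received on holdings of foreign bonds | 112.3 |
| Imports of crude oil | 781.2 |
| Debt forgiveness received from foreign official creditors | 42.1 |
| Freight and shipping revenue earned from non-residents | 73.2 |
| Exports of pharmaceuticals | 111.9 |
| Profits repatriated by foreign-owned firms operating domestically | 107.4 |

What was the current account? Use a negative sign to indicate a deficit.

-892.5

Goods: 111.9 - 781.2 - 360.5 = -1029.8
Services: 73.2 - 123.5 + 77.8 = 27.5
Primary income: 106.2 + 112.3 - 107.4 = 111.1
Secondary income: 34.6 - 35.9 = -1.3
Current account = (-1029.8) + 27.5 + 111.1 + (-1.3) = -892.5
(Excluded from the current account — capital account: acquisition of foreign patents and trademarks (non-produced assets) 36.4, debt forgiveness received from foreign official creditors 42.1; financial account: purchases of foreign government bonds by domestic residents 260.5, domestic pension funds' purchases of foreign equities 175.8, increase in resident deposits held at foreign banks 77.7.)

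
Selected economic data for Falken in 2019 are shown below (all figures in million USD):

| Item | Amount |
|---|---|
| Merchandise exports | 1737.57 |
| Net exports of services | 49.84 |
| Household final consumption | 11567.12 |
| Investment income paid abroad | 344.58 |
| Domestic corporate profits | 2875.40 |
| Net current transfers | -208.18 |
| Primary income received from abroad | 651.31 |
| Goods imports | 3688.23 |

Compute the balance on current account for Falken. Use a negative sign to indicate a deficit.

Goods balance = 1737.57 - 3688.23 = -1950.66
Services balance = 49.84
Trade balance (goods + services) = -1950.66 + 49.84 = -1900.82
Net primary income = 651.31 - 344.58 = 306.73
Net secondary income = -208.18
Current account = -1900.82 + 306.73 + (-208.18) = -1802.27

-1802.27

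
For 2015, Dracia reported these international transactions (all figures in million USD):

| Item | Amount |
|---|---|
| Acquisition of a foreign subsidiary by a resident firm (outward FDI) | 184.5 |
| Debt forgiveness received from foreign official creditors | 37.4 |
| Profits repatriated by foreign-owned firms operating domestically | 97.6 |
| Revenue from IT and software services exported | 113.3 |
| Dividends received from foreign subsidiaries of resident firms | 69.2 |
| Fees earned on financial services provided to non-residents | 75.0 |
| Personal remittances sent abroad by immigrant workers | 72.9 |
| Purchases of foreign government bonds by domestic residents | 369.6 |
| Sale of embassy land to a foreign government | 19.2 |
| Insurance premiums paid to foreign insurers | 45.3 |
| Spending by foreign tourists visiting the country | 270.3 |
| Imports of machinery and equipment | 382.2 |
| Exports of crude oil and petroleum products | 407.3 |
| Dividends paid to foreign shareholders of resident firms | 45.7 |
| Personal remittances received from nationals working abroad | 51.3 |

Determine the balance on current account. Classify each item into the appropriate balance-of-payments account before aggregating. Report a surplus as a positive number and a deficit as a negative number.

342.7

Goods: 407.3 - 382.2 = 25.1
Services: 113.3 + 75.0 - 45.3 + 270.3 = 413.3
Primary income: -45.7 - 97.6 + 69.2 = -74.1
Secondary income: -72.9 + 51.3 = -21.6
Current account = 25.1 + 413.3 + (-74.1) + (-21.6) = 342.7
(Excluded from the current account — financial account: acquisition of a foreign subsidiary by a resident firm (outward FDI) 184.5, purchases of foreign government bonds by domestic residents 369.6; capital account: debt forgiveness received from foreign official creditors 37.4, sale of embassy land to a foreign government 19.2.)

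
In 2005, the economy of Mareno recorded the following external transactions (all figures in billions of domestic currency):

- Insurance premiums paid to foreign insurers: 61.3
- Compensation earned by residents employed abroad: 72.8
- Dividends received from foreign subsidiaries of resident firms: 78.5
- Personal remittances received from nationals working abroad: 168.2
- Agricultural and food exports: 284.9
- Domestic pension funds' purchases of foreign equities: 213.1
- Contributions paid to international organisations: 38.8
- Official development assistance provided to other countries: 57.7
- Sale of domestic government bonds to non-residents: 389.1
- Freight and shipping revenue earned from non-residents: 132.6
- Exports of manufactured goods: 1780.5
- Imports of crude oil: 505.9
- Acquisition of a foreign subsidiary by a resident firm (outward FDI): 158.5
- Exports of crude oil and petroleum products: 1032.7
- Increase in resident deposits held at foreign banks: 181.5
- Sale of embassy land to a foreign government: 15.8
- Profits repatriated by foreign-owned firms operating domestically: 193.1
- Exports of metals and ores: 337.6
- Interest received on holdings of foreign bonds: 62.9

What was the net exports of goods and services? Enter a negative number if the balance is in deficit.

3001.1

Goods: 337.6 + 284.9 + 1032.7 + 1780.5 - 505.9 = 2929.8
Services: 132.6 - 61.3 = 71.3
Trade balance = 2929.8 + 71.3 = 3001.1
(Excluded from the trade balance — primary income: compensation earned by residents employed abroad 72.8, dividends received from foreign subsidiaries of resident firms 78.5, profits repatriated by foreign-owned firms operating domestically 193.1, interest received on holdings of foreign bonds 62.9; secondary income: personal remittances received from nationals working abroad 168.2, contributions paid to international organisations 38.8, official development assistance provided to other countries 57.7; financial account: domestic pension funds' purchases of foreign equities 213.1, sale of domestic government bonds to non-residents 389.1, acquisition of a foreign subsidiary by a resident firm (outward FDI) 158.5, increase in resident deposits held at foreign banks 181.5; capital account: sale of embassy land to a foreign government 15.8.)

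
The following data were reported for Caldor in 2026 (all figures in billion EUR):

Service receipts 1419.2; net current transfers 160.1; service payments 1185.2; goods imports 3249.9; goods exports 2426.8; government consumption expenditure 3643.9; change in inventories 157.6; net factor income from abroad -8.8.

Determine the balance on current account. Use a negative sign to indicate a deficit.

-437.8

Goods balance = 2426.8 - 3249.9 = -823.1
Services balance = 1419.2 - 1185.2 = 234.0
Trade balance (goods + services) = -823.1 + 234.0 = -589.1
Net primary income = -8.8
Net secondary income = 160.1
Current account = -589.1 + (-8.8) + 160.1 = -437.8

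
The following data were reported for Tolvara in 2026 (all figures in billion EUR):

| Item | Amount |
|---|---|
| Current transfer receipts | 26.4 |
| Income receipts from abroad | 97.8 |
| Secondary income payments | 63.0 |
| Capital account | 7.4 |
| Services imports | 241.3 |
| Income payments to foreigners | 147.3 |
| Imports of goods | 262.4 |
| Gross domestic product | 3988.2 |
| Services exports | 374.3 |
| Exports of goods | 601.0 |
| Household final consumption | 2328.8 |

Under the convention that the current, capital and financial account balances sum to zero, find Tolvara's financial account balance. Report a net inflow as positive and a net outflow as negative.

-392.9

Goods balance = 601.0 - 262.4 = 338.6
Services balance = 374.3 - 241.3 = 133.0
Trade balance (goods + services) = 338.6 + 133.0 = 471.6
Net primary income = 97.8 - 147.3 = -49.5
Net secondary income = 26.4 - 63.0 = -36.6
Current account = 471.6 + (-49.5) + (-36.6) = 385.5
Financial account = -(385.5 + 7.4) = -392.9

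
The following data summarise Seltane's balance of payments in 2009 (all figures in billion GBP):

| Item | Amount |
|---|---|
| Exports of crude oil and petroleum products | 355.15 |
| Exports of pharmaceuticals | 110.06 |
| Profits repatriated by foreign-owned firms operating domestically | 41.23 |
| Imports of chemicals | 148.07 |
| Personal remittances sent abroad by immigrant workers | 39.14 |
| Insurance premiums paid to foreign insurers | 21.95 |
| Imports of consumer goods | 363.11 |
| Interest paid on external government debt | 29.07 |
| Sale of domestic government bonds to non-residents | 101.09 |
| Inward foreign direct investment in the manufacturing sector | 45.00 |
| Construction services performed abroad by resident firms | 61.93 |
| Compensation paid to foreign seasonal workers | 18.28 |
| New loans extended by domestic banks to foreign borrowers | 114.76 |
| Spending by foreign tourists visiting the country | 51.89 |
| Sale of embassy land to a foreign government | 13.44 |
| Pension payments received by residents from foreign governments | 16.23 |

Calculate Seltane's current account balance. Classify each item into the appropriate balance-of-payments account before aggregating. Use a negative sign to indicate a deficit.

Goods: 355.15 - 363.11 + 110.06 - 148.07 = -45.97
Services: -21.95 + 61.93 + 51.89 = 91.87
Primary income: -41.23 - 29.07 - 18.28 = -88.58
Secondary income: 16.23 - 39.14 = -22.91
Current account = (-45.97) + 91.87 + (-88.58) + (-22.91) = -65.59
(Excluded from the current account — financial account: sale of domestic government bonds to non-residents 101.09, inward foreign direct investment in the manufacturing sector 45.00, new loans extended by domestic banks to foreign borrowers 114.76; capital account: sale of embassy land to a foreign government 13.44.)

-65.59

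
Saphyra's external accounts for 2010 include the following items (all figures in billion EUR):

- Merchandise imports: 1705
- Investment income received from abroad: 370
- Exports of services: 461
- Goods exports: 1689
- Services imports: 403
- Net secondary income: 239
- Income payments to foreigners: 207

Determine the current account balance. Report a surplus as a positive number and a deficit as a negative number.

Goods balance = 1689 - 1705 = -16
Services balance = 461 - 403 = 58
Trade balance (goods + services) = -16 + 58 = 42
Net primary income = 370 - 207 = 163
Net secondary income = 239
Current account = 42 + 163 + 239 = 444

444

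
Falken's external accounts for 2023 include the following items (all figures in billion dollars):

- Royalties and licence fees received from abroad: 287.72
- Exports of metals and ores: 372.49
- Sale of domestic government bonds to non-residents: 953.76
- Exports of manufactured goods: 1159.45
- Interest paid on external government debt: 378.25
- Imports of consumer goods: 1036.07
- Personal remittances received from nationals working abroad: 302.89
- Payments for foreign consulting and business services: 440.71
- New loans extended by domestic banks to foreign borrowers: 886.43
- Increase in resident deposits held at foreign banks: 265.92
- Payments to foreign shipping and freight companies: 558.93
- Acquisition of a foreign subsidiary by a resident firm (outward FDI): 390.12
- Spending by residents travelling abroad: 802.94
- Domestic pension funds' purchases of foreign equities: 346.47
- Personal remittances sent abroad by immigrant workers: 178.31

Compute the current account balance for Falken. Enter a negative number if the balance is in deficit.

-1272.66

Goods: 372.49 + 1159.45 - 1036.07 = 495.87
Services: -558.93 - 440.71 + 287.72 - 802.94 = -1514.86
Primary income: -378.25
Secondary income: 302.89 - 178.31 = 124.58
Current account = 495.87 + (-1514.86) + (-378.25) + 124.58 = -1272.66
(Excluded from the current account — financial account: sale of domestic government bonds to non-residents 953.76, new loans extended by domestic banks to foreign borrowers 886.43, increase in resident deposits held at foreign banks 265.92, acquisition of a foreign subsidiary by a resident firm (outward FDI) 390.12, domestic pension funds' purchases of foreign equities 346.47.)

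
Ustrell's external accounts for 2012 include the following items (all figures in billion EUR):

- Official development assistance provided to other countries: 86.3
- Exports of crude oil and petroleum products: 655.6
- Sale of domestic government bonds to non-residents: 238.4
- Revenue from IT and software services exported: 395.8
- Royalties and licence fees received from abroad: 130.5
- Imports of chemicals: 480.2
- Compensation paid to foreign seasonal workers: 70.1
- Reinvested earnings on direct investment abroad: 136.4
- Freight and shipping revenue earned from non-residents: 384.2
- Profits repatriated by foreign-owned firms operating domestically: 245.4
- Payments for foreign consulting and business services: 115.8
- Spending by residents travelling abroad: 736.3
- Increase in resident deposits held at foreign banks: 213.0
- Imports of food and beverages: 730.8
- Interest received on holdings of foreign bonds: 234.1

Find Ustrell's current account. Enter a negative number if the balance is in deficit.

Goods: -730.8 - 480.2 + 655.6 = -555.4
Services: -736.3 - 115.8 + 130.5 + 395.8 + 384.2 = 58.4
Primary income: -245.4 + 136.4 + 234.1 - 70.1 = 55.0
Secondary income: -86.3
Current account = (-555.4) + 58.4 + 55.0 + (-86.3) = -528.3
(Excluded from the current account — financial account: sale of domestic government bonds to non-residents 238.4, increase in resident deposits held at foreign banks 213.0.)

-528.3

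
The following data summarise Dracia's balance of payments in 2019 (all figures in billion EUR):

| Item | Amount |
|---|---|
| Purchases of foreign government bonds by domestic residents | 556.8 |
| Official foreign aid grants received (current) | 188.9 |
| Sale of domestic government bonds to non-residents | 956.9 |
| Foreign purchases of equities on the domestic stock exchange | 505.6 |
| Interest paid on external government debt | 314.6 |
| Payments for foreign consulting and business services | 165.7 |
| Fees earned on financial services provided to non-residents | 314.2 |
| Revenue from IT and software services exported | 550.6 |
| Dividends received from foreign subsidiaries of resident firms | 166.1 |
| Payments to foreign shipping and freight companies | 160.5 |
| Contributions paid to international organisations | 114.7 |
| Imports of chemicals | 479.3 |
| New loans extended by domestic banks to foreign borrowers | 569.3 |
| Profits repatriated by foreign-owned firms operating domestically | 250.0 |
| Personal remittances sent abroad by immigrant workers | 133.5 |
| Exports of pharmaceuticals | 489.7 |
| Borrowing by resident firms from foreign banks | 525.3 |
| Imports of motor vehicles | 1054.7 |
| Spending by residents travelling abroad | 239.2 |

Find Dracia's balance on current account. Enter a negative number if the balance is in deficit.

Goods: -479.3 - 1054.7 + 489.7 = -1044.3
Services: -165.7 - 160.5 - 239.2 + 314.2 + 550.6 = 299.4
Primary income: -250.0 - 314.6 + 166.1 = -398.5
Secondary income: -114.7 - 133.5 + 188.9 = -59.3
Current account = (-1044.3) + 299.4 + (-398.5) + (-59.3) = -1202.7
(Excluded from the current account — financial account: purchases of foreign government bonds by domestic residents 556.8, sale of domestic government bonds to non-residents 956.9, foreign purchases of equities on the domestic stock exchange 505.6, new loans extended by domestic banks to foreign borrowers 569.3, borrowing by resident firms from foreign banks 525.3.)

-1202.7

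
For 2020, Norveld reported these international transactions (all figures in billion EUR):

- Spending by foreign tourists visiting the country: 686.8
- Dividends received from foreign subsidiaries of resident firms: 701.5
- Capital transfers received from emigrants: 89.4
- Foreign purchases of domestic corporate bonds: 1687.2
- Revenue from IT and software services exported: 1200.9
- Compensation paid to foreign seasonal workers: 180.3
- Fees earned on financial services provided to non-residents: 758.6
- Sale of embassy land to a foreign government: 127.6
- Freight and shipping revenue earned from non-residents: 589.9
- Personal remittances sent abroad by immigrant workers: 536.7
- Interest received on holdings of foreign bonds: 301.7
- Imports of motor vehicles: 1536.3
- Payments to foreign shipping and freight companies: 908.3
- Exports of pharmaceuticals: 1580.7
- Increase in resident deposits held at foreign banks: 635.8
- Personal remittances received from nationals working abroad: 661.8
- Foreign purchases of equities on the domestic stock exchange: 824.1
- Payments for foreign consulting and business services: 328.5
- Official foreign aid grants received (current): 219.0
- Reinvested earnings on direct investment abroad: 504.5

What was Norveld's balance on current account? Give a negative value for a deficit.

3715.3

Goods: 1580.7 - 1536.3 = 44.4
Services: -908.3 + 686.8 + 758.6 + 589.9 + 1200.9 - 328.5 = 1999.4
Primary income: -180.3 + 504.5 + 701.5 + 301.7 = 1327.4
Secondary income: 661.8 + 219.0 - 536.7 = 344.1
Current account = 44.4 + 1999.4 + 1327.4 + 344.1 = 3715.3
(Excluded from the current account — capital account: capital transfers received from emigrants 89.4, sale of embassy land to a foreign government 127.6; financial account: foreign purchases of domestic corporate bonds 1687.2, increase in resident deposits held at foreign banks 635.8, foreign purchases of equities on the domestic stock exchange 824.1.)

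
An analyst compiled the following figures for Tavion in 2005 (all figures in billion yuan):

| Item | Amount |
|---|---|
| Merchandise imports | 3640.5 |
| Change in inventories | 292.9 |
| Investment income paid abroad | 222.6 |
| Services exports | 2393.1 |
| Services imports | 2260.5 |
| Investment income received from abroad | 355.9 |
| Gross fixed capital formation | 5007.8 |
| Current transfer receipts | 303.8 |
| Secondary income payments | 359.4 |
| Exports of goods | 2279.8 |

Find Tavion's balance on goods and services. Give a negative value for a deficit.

-1228.1

Goods balance = 2279.8 - 3640.5 = -1360.7
Services balance = 2393.1 - 2260.5 = 132.6
Trade balance (goods + services) = -1360.7 + 132.6 = -1228.1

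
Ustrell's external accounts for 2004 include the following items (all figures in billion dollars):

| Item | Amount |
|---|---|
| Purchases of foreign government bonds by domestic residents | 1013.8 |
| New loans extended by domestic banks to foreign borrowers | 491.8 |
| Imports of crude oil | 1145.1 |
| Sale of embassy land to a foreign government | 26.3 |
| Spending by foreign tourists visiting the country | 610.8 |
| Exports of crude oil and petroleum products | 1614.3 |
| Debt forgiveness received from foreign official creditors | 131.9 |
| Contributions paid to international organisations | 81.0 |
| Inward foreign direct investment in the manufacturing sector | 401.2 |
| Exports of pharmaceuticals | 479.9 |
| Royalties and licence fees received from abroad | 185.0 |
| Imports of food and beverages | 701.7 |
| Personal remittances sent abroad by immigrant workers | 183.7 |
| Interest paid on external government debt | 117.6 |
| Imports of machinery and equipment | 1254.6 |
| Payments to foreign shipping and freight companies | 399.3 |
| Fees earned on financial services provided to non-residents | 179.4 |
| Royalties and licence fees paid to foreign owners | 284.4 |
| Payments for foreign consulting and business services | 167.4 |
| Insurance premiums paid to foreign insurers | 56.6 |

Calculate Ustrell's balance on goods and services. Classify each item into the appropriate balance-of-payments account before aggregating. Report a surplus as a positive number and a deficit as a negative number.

Goods: 479.9 - 1254.6 + 1614.3 - 1145.1 - 701.7 = -1007.2
Services: -56.6 - 167.4 + 179.4 + 185.0 + 610.8 - 284.4 - 399.3 = 67.5
Trade balance = -1007.2 + 67.5 = -939.7
(Excluded from the trade balance — financial account: purchases of foreign government bonds by domestic residents 1013.8, new loans extended by domestic banks to foreign borrowers 491.8, inward foreign direct investment in the manufacturing sector 401.2; capital account: sale of embassy land to a foreign government 26.3, debt forgiveness received from foreign official creditors 131.9; secondary income: contributions paid to international organisations 81.0, personal remittances sent abroad by immigrant workers 183.7; primary income: interest paid on external government debt 117.6.)

-939.7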